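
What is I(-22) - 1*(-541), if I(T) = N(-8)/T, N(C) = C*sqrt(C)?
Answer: 541 + 8*I*sqrt(2)/11 ≈ 541.0 + 1.0285*I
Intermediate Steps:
N(C) = C**(3/2)
I(T) = -16*I*sqrt(2)/T (I(T) = (-8)**(3/2)/T = (-16*I*sqrt(2))/T = -16*I*sqrt(2)/T)
I(-22) - 1*(-541) = -16*I*sqrt(2)/(-22) - 1*(-541) = -16*I*sqrt(2)*(-1/22) + 541 = 8*I*sqrt(2)/11 + 541 = 541 + 8*I*sqrt(2)/11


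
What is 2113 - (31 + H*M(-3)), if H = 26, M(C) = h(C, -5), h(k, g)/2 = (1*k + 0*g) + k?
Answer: 2394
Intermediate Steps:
h(k, g) = 4*k (h(k, g) = 2*((1*k + 0*g) + k) = 2*((k + 0) + k) = 2*(k + k) = 2*(2*k) = 4*k)
M(C) = 4*C
2113 - (31 + H*M(-3)) = 2113 - (31 + 26*(4*(-3))) = 2113 - (31 + 26*(-12)) = 2113 - (31 - 312) = 2113 - 1*(-281) = 2113 + 281 = 2394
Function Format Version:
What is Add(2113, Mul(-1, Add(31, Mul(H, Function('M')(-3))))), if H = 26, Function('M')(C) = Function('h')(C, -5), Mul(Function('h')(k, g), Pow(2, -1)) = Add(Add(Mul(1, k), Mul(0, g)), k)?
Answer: 2394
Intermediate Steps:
Function('h')(k, g) = Mul(4, k) (Function('h')(k, g) = Mul(2, Add(Add(Mul(1, k), Mul(0, g)), k)) = Mul(2, Add(Add(k, 0), k)) = Mul(2, Add(k, k)) = Mul(2, Mul(2, k)) = Mul(4, k))
Function('M')(C) = Mul(4, C)
Add(2113, Mul(-1, Add(31, Mul(H, Function('M')(-3))))) = Add(2113, Mul(-1, Add(31, Mul(26, Mul(4, -3))))) = Add(2113, Mul(-1, Add(31, Mul(26, -12)))) = Add(2113, Mul(-1, Add(31, -312))) = Add(2113, Mul(-1, -281)) = Add(2113, 281) = 2394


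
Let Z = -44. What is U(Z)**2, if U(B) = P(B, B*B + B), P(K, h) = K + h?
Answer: 3415104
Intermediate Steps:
U(B) = B**2 + 2*B (U(B) = B + (B*B + B) = B + (B**2 + B) = B + (B + B**2) = B**2 + 2*B)
U(Z)**2 = (-44*(2 - 44))**2 = (-44*(-42))**2 = 1848**2 = 3415104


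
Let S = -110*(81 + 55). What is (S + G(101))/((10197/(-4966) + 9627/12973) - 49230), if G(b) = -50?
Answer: 50894895220/166930208481 ≈ 0.30489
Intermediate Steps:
S = -14960 (S = -110*136 = -14960)
(S + G(101))/((10197/(-4966) + 9627/12973) - 49230) = (-14960 - 50)/((10197/(-4966) + 9627/12973) - 49230) = -15010/((10197*(-1/4966) + 9627*(1/12973)) - 49230) = -15010/((-10197/4966 + 9627/12973) - 49230) = -15010/(-84477999/64423918 - 49230) = -15010/(-3171673961139/64423918) = -15010*(-64423918/3171673961139) = 50894895220/166930208481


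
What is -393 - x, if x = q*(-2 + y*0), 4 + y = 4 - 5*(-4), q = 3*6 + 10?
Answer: -337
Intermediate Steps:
q = 28 (q = 18 + 10 = 28)
y = 20 (y = -4 + (4 - 5*(-4)) = -4 + (4 + 20) = -4 + 24 = 20)
x = -56 (x = 28*(-2 + 20*0) = 28*(-2 + 0) = 28*(-2) = -56)
-393 - x = -393 - 1*(-56) = -393 + 56 = -337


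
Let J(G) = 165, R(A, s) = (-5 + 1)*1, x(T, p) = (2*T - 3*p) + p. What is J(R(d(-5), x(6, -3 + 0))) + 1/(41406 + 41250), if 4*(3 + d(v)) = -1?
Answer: 13638241/82656 ≈ 165.00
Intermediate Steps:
d(v) = -13/4 (d(v) = -3 + (¼)*(-1) = -3 - ¼ = -13/4)
x(T, p) = -2*p + 2*T (x(T, p) = (-3*p + 2*T) + p = -2*p + 2*T)
R(A, s) = -4 (R(A, s) = -4*1 = -4)
J(R(d(-5), x(6, -3 + 0))) + 1/(41406 + 41250) = 165 + 1/(41406 + 41250) = 165 + 1/82656 = 13638241/82656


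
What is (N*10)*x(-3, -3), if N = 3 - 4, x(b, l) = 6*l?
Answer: 180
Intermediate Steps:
N = -1
(N*10)*x(-3, -3) = (-1*10)*(6*(-3)) = -10*(-18) = 180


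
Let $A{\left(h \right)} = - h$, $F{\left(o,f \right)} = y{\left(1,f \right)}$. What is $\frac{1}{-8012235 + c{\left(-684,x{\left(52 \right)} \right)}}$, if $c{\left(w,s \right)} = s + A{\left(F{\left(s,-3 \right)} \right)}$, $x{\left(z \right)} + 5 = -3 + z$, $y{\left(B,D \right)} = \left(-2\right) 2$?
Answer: $- \frac{1}{8012187} \approx -1.2481 \cdot 10^{-7}$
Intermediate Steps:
$y{\left(B,D \right)} = -4$
$F{\left(o,f \right)} = -4$
$x{\left(z \right)} = -8 + z$ ($x{\left(z \right)} = -5 + \left(-3 + z\right) = -8 + z$)
$c{\left(w,s \right)} = 4 + s$ ($c{\left(w,s \right)} = s - -4 = s + 4 = 4 + s$)
$\frac{1}{-8012235 + c{\left(-684,x{\left(52 \right)} \right)}} = \frac{1}{-8012235 + \left(4 + \left(-8 + 52\right)\right)} = \frac{1}{-8012235 + \left(4 + 44\right)} = \frac{1}{-8012235 + 48} = \frac{1}{-8012187} = - \frac{1}{8012187}$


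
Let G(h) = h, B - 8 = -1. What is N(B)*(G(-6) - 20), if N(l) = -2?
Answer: 52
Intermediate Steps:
B = 7 (B = 8 - 1 = 7)
N(B)*(G(-6) - 20) = -2*(-6 - 20) = -2*(-26) = 52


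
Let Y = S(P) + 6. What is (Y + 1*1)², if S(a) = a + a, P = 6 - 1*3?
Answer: 169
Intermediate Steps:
P = 3 (P = 6 - 3 = 3)
S(a) = 2*a
Y = 12 (Y = 2*3 + 6 = 6 + 6 = 12)
(Y + 1*1)² = (12 + 1*1)² = (12 + 1)² = 13² = 169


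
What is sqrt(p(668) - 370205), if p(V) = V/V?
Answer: 2*I*sqrt(92551) ≈ 608.44*I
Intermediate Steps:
p(V) = 1
sqrt(p(668) - 370205) = sqrt(1 - 370205) = sqrt(-370204) = 2*I*sqrt(92551)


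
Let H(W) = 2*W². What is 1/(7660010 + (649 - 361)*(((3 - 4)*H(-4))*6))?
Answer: 1/7604714 ≈ 1.3150e-7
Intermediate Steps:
1/(7660010 + (649 - 361)*(((3 - 4)*H(-4))*6)) = 1/(7660010 + (649 - 361)*(((3 - 4)*(2*(-4)²))*6)) = 1/(7660010 + 288*(-2*16*6)) = 1/(7660010 + 288*(-1*32*6)) = 1/(7660010 + 288*(-32*6)) = 1/(7660010 + 288*(-192)) = 1/(7660010 - 55296) = 1/7604714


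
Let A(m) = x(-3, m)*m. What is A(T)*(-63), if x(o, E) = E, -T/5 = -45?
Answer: -3189375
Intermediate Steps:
T = 225 (T = -5*(-45) = 225)
A(m) = m² (A(m) = m*m = m²)
A(T)*(-63) = 225²*(-63) = 50625*(-63) = -3189375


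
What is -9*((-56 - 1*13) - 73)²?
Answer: -181476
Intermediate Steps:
-9*((-56 - 1*13) - 73)² = -9*((-56 - 13) - 73)² = -9*(-69 - 73)² = -9*(-142)² = -9*20164 = -181476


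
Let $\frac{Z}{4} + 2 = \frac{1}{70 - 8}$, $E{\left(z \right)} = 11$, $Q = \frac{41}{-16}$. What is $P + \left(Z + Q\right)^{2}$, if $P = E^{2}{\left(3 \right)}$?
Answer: $\frac{56880785}{246016} \approx 231.21$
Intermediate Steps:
$Q = - \frac{41}{16}$ ($Q = 41 \left(- \frac{1}{16}\right) = - \frac{41}{16} \approx -2.5625$)
$P = 121$ ($P = 11^{2} = 121$)
$Z = - \frac{246}{31}$ ($Z = -8 + \frac{4}{70 - 8} = -8 + \frac{4}{62} = -8 + 4 \cdot \frac{1}{62} = -8 + \frac{2}{31} = - \frac{246}{31} \approx -7.9355$)
$P + \left(Z + Q\right)^{2} = 121 + \left(- \frac{246}{31} - \frac{41}{16}\right)^{2} = 121 + \left(- \frac{5207}{496}\right)^{2} = 121 + \frac{27112849}{246016} = \frac{56880785}{246016}$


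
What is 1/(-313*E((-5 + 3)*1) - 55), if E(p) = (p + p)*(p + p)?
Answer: -1/5063 ≈ -0.00019751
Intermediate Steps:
E(p) = 4*p² (E(p) = (2*p)*(2*p) = 4*p²)
1/(-313*E((-5 + 3)*1) - 55) = 1/(-1252*((-5 + 3)*1)² - 55) = 1/(-1252*(-2*1)² - 55) = 1/(-1252*(-2)² - 55) = 1/(-1252*4 - 55) = 1/(-313*16 - 55) = 1/(-5008 - 55) = 1/(-5063) = -1/5063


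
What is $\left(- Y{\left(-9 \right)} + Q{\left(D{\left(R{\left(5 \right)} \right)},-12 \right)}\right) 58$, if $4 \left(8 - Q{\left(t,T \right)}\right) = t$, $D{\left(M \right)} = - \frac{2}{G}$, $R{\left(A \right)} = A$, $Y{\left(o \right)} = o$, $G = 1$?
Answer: $1015$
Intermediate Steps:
$D{\left(M \right)} = -2$ ($D{\left(M \right)} = - \frac{2}{1} = \left(-2\right) 1 = -2$)
$Q{\left(t,T \right)} = 8 - \frac{t}{4}$
$\left(- Y{\left(-9 \right)} + Q{\left(D{\left(R{\left(5 \right)} \right)},-12 \right)}\right) 58 = \left(\left(-1\right) \left(-9\right) + \left(8 - - \frac{1}{2}\right)\right) 58 = \left(9 + \left(8 + \frac{1}{2}\right)\right) 58 = \left(9 + \frac{17}{2}\right) 58 = \frac{35}{2} \cdot 58 = 1015$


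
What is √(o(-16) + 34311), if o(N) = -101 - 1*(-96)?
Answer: √34306 ≈ 185.22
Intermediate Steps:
o(N) = -5 (o(N) = -101 + 96 = -5)
√(o(-16) + 34311) = √(-5 + 34311) = √34306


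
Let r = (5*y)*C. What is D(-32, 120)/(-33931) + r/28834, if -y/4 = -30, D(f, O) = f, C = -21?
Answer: -213303956/489183227 ≈ -0.43604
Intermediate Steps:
y = 120 (y = -4*(-30) = 120)
r = -12600 (r = (5*120)*(-21) = 600*(-21) = -12600)
D(-32, 120)/(-33931) + r/28834 = -32/(-33931) - 12600/28834 = -32*(-1/33931) - 12600*1/28834 = 32/33931 - 6300/14417 = -213303956/489183227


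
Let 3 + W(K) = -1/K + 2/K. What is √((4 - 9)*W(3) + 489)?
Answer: √4521/3 ≈ 22.413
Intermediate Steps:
W(K) = -3 + 1/K (W(K) = -3 + (-1/K + 2/K) = -3 + 1/K)
√((4 - 9)*W(3) + 489) = √((4 - 9)*(-3 + 1/3) + 489) = √(-5*(-3 + ⅓) + 489) = √(-5*(-8/3) + 489) = √(40/3 + 489) = √(1507/3) = √4521/3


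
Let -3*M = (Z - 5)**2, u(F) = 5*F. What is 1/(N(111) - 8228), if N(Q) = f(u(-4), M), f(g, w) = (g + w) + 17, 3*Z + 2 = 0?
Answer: -27/222526 ≈ -0.00012133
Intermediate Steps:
Z = -2/3 (Z = -2/3 + (1/3)*0 = -2/3 + 0 = -2/3 ≈ -0.66667)
M = -289/27 (M = -(-2/3 - 5)**2/3 = -(-17/3)**2/3 = -1/3*289/9 = -289/27 ≈ -10.704)
f(g, w) = 17 + g + w
N(Q) = -370/27 (N(Q) = 17 + 5*(-4) - 289/27 = 17 - 20 - 289/27 = -370/27)
1/(N(111) - 8228) = 1/(-370/27 - 8228) = 1/(-222526/27) = -27/222526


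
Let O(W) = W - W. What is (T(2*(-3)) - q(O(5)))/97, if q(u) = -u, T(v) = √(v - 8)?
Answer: I*√14/97 ≈ 0.038574*I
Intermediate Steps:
O(W) = 0
T(v) = √(-8 + v)
(T(2*(-3)) - q(O(5)))/97 = (√(-8 + 2*(-3)) - (-1)*0)/97 = (√(-8 - 6) - 1*0)/97 = (√(-14) + 0)/97 = (I*√14 + 0)/97 = (I*√14)/97 = I*√14/97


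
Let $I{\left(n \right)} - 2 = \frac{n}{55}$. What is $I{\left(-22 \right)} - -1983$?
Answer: $\frac{9923}{5} \approx 1984.6$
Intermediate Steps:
$I{\left(n \right)} = 2 + \frac{n}{55}$
$I{\left(-22 \right)} - -1983 = \left(2 + \frac{1}{55} \left(-22\right)\right) - -1983 = \left(2 - \frac{2}{5}\right) + 1983 = \frac{8}{5} + 1983 = \frac{9923}{5}$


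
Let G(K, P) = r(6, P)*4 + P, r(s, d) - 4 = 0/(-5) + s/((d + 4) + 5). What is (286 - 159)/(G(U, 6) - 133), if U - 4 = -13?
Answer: -635/547 ≈ -1.1609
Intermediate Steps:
U = -9 (U = 4 - 13 = -9)
r(s, d) = 4 + s/(9 + d) (r(s, d) = 4 + (0/(-5) + s/((d + 4) + 5)) = 4 + (0*(-⅕) + s/((4 + d) + 5)) = 4 + (0 + s/(9 + d)) = 4 + s/(9 + d))
G(K, P) = P + 4*(42 + 4*P)/(9 + P) (G(K, P) = ((36 + 6 + 4*P)/(9 + P))*4 + P = ((42 + 4*P)/(9 + P))*4 + P = 4*(42 + 4*P)/(9 + P) + P = P + 4*(42 + 4*P)/(9 + P))
(286 - 159)/(G(U, 6) - 133) = (286 - 159)/((168 + 6² + 25*6)/(9 + 6) - 133) = 127/((168 + 36 + 150)/15 - 133) = 127/((1/15)*354 - 133) = 127/(118/5 - 133) = 127/(-547/5) = 127*(-5/547) = -635/547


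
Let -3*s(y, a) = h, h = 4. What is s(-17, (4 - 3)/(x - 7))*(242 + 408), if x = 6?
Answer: -2600/3 ≈ -866.67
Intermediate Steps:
s(y, a) = -4/3 (s(y, a) = -⅓*4 = -4/3)
s(-17, (4 - 3)/(x - 7))*(242 + 408) = -4*(242 + 408)/3 = -4/3*650 = -2600/3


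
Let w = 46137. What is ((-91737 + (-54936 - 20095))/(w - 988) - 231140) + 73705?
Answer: -7108199583/45149 ≈ -1.5744e+5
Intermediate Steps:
((-91737 + (-54936 - 20095))/(w - 988) - 231140) + 73705 = ((-91737 + (-54936 - 20095))/(46137 - 988) - 231140) + 73705 = ((-91737 - 75031)/45149 - 231140) + 73705 = (-166768*1/45149 - 231140) + 73705 = (-166768/45149 - 231140) + 73705 = -10435906628/45149 + 73705 = -7108199583/45149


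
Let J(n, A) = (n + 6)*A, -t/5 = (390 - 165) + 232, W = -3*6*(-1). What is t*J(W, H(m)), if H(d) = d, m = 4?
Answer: -219360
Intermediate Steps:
W = 18 (W = -18*(-1) = 18)
t = -2285 (t = -5*((390 - 165) + 232) = -5*(225 + 232) = -5*457 = -2285)
J(n, A) = A*(6 + n) (J(n, A) = (6 + n)*A = A*(6 + n))
t*J(W, H(m)) = -9140*(6 + 18) = -9140*24 = -2285*96 = -219360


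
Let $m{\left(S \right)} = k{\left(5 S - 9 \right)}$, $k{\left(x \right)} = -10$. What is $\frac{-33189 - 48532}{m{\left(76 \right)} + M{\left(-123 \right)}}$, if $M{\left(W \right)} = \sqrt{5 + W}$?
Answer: $\frac{408605}{109} + \frac{81721 i \sqrt{118}}{218} \approx 3748.7 + 4072.1 i$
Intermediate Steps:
$m{\left(S \right)} = -10$
$\frac{-33189 - 48532}{m{\left(76 \right)} + M{\left(-123 \right)}} = \frac{-33189 - 48532}{-10 + \sqrt{5 - 123}} = - \frac{81721}{-10 + \sqrt{-118}} = - \frac{81721}{-10 + i \sqrt{118}}$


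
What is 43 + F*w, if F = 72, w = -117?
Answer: -8381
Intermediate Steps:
43 + F*w = 43 + 72*(-117) = 43 - 8424 = -8381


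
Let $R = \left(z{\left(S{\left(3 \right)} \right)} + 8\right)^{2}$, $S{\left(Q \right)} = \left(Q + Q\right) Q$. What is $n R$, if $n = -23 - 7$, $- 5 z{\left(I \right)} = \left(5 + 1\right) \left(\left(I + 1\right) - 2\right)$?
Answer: $- \frac{23064}{5} \approx -4612.8$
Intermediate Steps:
$S{\left(Q \right)} = 2 Q^{2}$ ($S{\left(Q \right)} = 2 Q Q = 2 Q^{2}$)
$z{\left(I \right)} = \frac{6}{5} - \frac{6 I}{5}$ ($z{\left(I \right)} = - \frac{\left(5 + 1\right) \left(\left(I + 1\right) - 2\right)}{5} = - \frac{6 \left(\left(1 + I\right) - 2\right)}{5} = - \frac{6 \left(-1 + I\right)}{5} = - \frac{-6 + 6 I}{5} = \frac{6}{5} - \frac{6 I}{5}$)
$n = -30$ ($n = -23 - 7 = -30$)
$R = \frac{3844}{25}$ ($R = \left(\left(\frac{6}{5} - \frac{6 \cdot 2 \cdot 3^{2}}{5}\right) + 8\right)^{2} = \left(\left(\frac{6}{5} - \frac{6 \cdot 2 \cdot 9}{5}\right) + 8\right)^{2} = \left(\left(\frac{6}{5} - \frac{108}{5}\right) + 8\right)^{2} = \left(- \frac{102}{5} + 8\right)^{2} = \left(- \frac{62}{5}\right)^{2} = \frac{3844}{25} \approx 153.76$)
$n R = \left(-30\right) \frac{3844}{25} = - \frac{23064}{5}$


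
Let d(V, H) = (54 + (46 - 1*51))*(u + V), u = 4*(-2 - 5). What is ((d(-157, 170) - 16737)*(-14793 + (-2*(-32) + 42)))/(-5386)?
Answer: -189476987/2693 ≈ -70359.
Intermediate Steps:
u = -28 (u = 4*(-7) = -28)
d(V, H) = -1372 + 49*V (d(V, H) = (54 + (46 - 1*51))*(-28 + V) = (54 + (46 - 51))*(-28 + V) = (54 - 5)*(-28 + V) = 49*(-28 + V) = -1372 + 49*V)
((d(-157, 170) - 16737)*(-14793 + (-2*(-32) + 42)))/(-5386) = (((-1372 + 49*(-157)) - 16737)*(-14793 + (-2*(-32) + 42)))/(-5386) = (((-1372 - 7693) - 16737)*(-14793 + (64 + 42)))*(-1/5386) = ((-9065 - 16737)*(-14793 + 106))*(-1/5386) = -25802*(-14687)*(-1/5386) = 378953974*(-1/5386) = -189476987/2693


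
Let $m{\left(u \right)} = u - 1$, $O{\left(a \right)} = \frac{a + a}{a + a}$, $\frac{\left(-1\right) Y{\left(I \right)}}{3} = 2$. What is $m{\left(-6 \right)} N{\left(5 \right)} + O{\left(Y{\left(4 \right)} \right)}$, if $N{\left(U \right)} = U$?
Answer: $-34$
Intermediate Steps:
$Y{\left(I \right)} = -6$ ($Y{\left(I \right)} = \left(-3\right) 2 = -6$)
$O{\left(a \right)} = 1$ ($O{\left(a \right)} = \frac{2 a}{2 a} = 2 a \frac{1}{2 a} = 1$)
$m{\left(u \right)} = -1 + u$
$m{\left(-6 \right)} N{\left(5 \right)} + O{\left(Y{\left(4 \right)} \right)} = \left(-1 - 6\right) 5 + 1 = \left(-7\right) 5 + 1 = -35 + 1 = -34$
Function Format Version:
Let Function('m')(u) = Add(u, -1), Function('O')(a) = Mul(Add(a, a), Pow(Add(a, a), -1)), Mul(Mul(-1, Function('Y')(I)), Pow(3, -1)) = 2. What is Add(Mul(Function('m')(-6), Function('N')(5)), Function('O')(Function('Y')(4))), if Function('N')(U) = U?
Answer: -34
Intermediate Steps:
Function('Y')(I) = -6 (Function('Y')(I) = Mul(-3, 2) = -6)
Function('O')(a) = 1 (Function('O')(a) = Mul(Mul(2, a), Pow(Mul(2, a), -1)) = Mul(Mul(2, a), Mul(Rational(1, 2), Pow(a, -1))) = 1)
Function('m')(u) = Add(-1, u)
Add(Mul(Function('m')(-6), Function('N')(5)), Function('O')(Function('Y')(4))) = Add(Mul(Add(-1, -6), 5), 1) = Add(Mul(-7, 5), 1) = Add(-35, 1) = -34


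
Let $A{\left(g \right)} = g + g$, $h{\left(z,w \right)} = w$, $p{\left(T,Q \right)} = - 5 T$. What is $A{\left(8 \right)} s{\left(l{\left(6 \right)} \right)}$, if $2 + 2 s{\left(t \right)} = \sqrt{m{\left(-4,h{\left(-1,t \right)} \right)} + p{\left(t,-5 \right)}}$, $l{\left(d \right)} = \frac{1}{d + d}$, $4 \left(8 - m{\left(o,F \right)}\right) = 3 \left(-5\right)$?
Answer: $-16 + \frac{8 \sqrt{102}}{3} \approx 10.932$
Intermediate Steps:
$m{\left(o,F \right)} = \frac{47}{4}$ ($m{\left(o,F \right)} = 8 - \frac{3 \left(-5\right)}{4} = 8 - - \frac{15}{4} = 8 + \frac{15}{4} = \frac{47}{4}$)
$l{\left(d \right)} = \frac{1}{2 d}$
$s{\left(t \right)} = -1 + \frac{\sqrt{\frac{47}{4} - 5 t}}{2}$
$A{\left(g \right)} = 2 g$
$A{\left(8 \right)} s{\left(l{\left(6 \right)} \right)} = 2 \cdot 8 \left(-1 + \frac{\sqrt{47 - 20 \frac{1}{2 \cdot 6}}}{4}\right) = 16 \left(-1 + \frac{\sqrt{47 - 20 \cdot \frac{1}{2} \cdot \frac{1}{6}}}{4}\right) = 16 \left(-1 + \frac{\sqrt{47 - \frac{5}{3}}}{4}\right) = 16 \left(-1 + \frac{\sqrt{\frac{136}{3}}}{4}\right) = 16 \left(-1 + \frac{\frac{2}{3} \sqrt{102}}{4}\right) = 16 \left(-1 + \frac{\sqrt{102}}{6}\right) = -16 + \frac{8 \sqrt{102}}{3}$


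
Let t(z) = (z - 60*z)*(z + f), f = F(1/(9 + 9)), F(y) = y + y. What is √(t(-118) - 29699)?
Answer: I*√7653973/3 ≈ 922.19*I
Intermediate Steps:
F(y) = 2*y
f = ⅑ (f = 2/(9 + 9) = 2/18 = 2*(1/18) = ⅑ ≈ 0.11111)
t(z) = -59*z*(⅑ + z) (t(z) = (z - 60*z)*(z + ⅑) = (-59*z)*(⅑ + z) = -59*z*(⅑ + z))
√(t(-118) - 29699) = √(-59/9*(-118)*(1 + 9*(-118)) - 29699) = √(-59/9*(-118)*(1 - 1062) - 29699) = √(-59/9*(-118)*(-1061) - 29699) = √(-7386682/9 - 29699) = √(-7653973/9) = I*√7653973/3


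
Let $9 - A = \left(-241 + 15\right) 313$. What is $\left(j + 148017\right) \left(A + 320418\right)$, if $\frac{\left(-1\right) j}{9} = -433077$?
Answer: $1582540152150$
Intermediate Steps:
$j = 3897693$ ($j = \left(-9\right) \left(-433077\right) = 3897693$)
$A = 70747$ ($A = 9 - \left(-241 + 15\right) 313 = 9 - \left(-226\right) 313 = 9 - -70738 = 9 + 70738 = 70747$)
$\left(j + 148017\right) \left(A + 320418\right) = \left(3897693 + 148017\right) \left(70747 + 320418\right) = 4045710 \cdot 391165 = 1582540152150$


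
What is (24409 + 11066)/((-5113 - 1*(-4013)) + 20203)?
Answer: 35475/19103 ≈ 1.8570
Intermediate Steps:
(24409 + 11066)/((-5113 - 1*(-4013)) + 20203) = 35475/((-5113 + 4013) + 20203) = 35475/(-1100 + 20203) = 35475/19103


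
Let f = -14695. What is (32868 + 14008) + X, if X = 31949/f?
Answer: 688810871/14695 ≈ 46874.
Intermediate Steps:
X = -31949/14695 (X = 31949/(-14695) = 31949*(-1/14695) = -31949/14695 ≈ -2.1741)
(32868 + 14008) + X = (32868 + 14008) - 31949/14695 = 46876 - 31949/14695 = 688810871/14695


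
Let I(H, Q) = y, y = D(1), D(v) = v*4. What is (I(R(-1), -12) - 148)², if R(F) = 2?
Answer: 20736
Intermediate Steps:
D(v) = 4*v
y = 4 (y = 4*1 = 4)
I(H, Q) = 4
(I(R(-1), -12) - 148)² = (4 - 148)² = (-144)² = 20736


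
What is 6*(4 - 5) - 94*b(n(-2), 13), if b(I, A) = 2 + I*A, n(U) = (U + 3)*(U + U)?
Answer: 4694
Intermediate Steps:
n(U) = 2*U*(3 + U) (n(U) = (3 + U)*(2*U) = 2*U*(3 + U))
b(I, A) = 2 + A*I
6*(4 - 5) - 94*b(n(-2), 13) = 6*(4 - 5) - 94*(2 + 13*(2*(-2)*(3 - 2))) = 6*(-1) - 94*(2 + 13*(2*(-2)*1)) = -6 - 94*(2 + 13*(-4)) = -6 - 94*(2 - 52) = -6 - 94*(-50) = -6 + 4700 = 4694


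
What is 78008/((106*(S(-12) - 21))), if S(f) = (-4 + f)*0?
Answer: -5572/159 ≈ -35.044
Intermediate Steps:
S(f) = 0
78008/((106*(S(-12) - 21))) = 78008/((106*(0 - 21))) = 78008/((106*(-21))) = 78008/(-2226) = 78008*(-1/2226) = -5572/159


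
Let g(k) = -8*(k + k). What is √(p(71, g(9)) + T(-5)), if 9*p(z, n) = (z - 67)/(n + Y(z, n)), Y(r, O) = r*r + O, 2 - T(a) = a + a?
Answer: 4*√3112051/2037 ≈ 3.4641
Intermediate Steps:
T(a) = 2 - 2*a (T(a) = 2 - (a + a) = 2 - 2*a)
Y(r, O) = O + r² (Y(r, O) = r² + O = O + r²)
g(k) = -16*k
p(z, n) = (-67 + z)/(9*(z² + 2*n)) (p(z, n) = ((z - 67)/(n + (n + z²)))/9 = ((-67 + z)/(z² + 2*n))/9 = (-67 + z)/(9*(z² + 2*n)))
√(p(71, g(9)) + T(-5)) = √((-67 + 71)/(9*(71² + 2*(-16*9))) + (2 - 2*(-5))) = √((⅑)*4/(5041 + 2*(-144)) + (2 + 10)) = √((⅑)*4/(5041 - 288) + 12) = √((⅑)*4/4753 + 12) = √((⅑)*(1/4753)*4 + 12) = √(4/42777 + 12) = √(513328/42777) = 4*√3112051/2037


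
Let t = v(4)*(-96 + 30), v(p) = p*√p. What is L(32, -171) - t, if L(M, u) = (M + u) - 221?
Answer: 168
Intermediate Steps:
v(p) = p^(3/2)
L(M, u) = -221 + M + u
t = -528 (t = 4^(3/2)*(-96 + 30) = 8*(-66) = -528)
L(32, -171) - t = (-221 + 32 - 171) - 1*(-528) = -360 + 528 = 168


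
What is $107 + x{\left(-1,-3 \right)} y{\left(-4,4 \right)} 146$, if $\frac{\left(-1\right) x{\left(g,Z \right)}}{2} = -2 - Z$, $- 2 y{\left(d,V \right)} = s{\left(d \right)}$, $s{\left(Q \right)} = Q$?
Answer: $-477$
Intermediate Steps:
$y{\left(d,V \right)} = - \frac{d}{2}$
$x{\left(g,Z \right)} = 4 + 2 Z$ ($x{\left(g,Z \right)} = - 2 \left(-2 - Z\right) = 4 + 2 Z$)
$107 + x{\left(-1,-3 \right)} y{\left(-4,4 \right)} 146 = 107 + \left(4 + 2 \left(-3\right)\right) \left(\left(- \frac{1}{2}\right) \left(-4\right)\right) 146 = 107 + \left(4 - 6\right) 2 \cdot 146 = 107 + \left(-2\right) 2 \cdot 146 = 107 - 584 = -477$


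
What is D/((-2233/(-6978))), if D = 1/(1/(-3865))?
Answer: -26969970/2233 ≈ -12078.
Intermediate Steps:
D = -3865 (D = 1/(-1/3865) = -3865)
D/((-2233/(-6978))) = -3865/((-2233/(-6978))) = -3865/((-2233*(-1/6978))) = -3865/2233/6978 = -3865*6978/2233 = -26969970/2233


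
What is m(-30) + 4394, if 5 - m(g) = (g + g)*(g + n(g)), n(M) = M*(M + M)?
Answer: 110599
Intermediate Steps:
n(M) = 2*M² (n(M) = M*(2*M) = 2*M²)
m(g) = 5 - 2*g*(g + 2*g²) (m(g) = 5 - (g + g)*(g + 2*g²) = 5 - 2*g*(g + 2*g²))
m(-30) + 4394 = (5 - 4*(-30)³ - 2*(-30)²) + 4394 = (5 - 4*(-27000) - 2*900) + 4394 = (5 + 108000 - 1800) + 4394 = 106205 + 4394 = 110599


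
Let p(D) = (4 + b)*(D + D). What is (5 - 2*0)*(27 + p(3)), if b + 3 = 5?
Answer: 315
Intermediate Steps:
b = 2 (b = -3 + 5 = 2)
p(D) = 12*D (p(D) = (4 + 2)*(D + D) = 6*(2*D) = 12*D)
(5 - 2*0)*(27 + p(3)) = (5 - 2*0)*(27 + 12*3) = (5 + 0)*(27 + 36) = 5*63 = 315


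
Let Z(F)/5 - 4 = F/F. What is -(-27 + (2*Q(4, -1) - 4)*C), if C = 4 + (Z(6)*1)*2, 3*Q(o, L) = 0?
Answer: 243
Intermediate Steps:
Q(o, L) = 0 (Q(o, L) = (⅓)*0 = 0)
Z(F) = 25 (Z(F) = 20 + 5*(F/F) = 20 + 5*1 = 20 + 5 = 25)
C = 54 (C = 4 + (25*1)*2 = 4 + 25*2 = 4 + 50 = 54)
-(-27 + (2*Q(4, -1) - 4)*C) = -(-27 + (2*0 - 4)*54) = -(-27 + (0 - 4)*54) = -(-27 - 4*54) = -(-27 - 216) = -1*(-243) = 243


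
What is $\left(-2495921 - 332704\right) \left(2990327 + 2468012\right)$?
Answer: $-15439594153875$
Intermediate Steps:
$\left(-2495921 - 332704\right) \left(2990327 + 2468012\right) = \left(-2828625\right) 5458339 = -15439594153875$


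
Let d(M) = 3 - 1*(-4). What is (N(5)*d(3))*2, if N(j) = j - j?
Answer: 0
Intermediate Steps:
N(j) = 0
d(M) = 7 (d(M) = 3 + 4 = 7)
(N(5)*d(3))*2 = (0*7)*2 = 0*2 = 0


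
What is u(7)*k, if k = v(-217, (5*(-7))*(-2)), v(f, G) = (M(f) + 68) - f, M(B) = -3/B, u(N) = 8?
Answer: 494784/217 ≈ 2280.1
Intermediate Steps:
v(f, G) = 68 - f - 3/f (v(f, G) = (-3/f + 68) - f = (68 - 3/f) - f = 68 - f - 3/f)
k = 61848/217 (k = 68 - 1*(-217) - 3/(-217) = 68 + 217 - 3*(-1/217) = 68 + 217 + 3/217 = 61848/217 ≈ 285.01)
u(7)*k = 8*(61848/217) = 494784/217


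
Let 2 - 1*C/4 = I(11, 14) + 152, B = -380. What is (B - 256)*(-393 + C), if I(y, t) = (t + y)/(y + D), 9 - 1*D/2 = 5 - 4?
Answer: 5705132/9 ≈ 6.3390e+5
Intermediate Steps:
D = 16 (D = 18 - 2*(5 - 4) = 18 - 2*1 = 18 - 2 = 16)
I(y, t) = (t + y)/(16 + y) (I(y, t) = (t + y)/(y + 16) = (t + y)/(16 + y))
C = -16300/27 (C = 8 - 4*((14 + 11)/(16 + 11) + 152) = 8 - 4*(25/27 + 152) = 8 - 4*4129/27 = 8 - 16516/27 = -16300/27 ≈ -603.70)
(B - 256)*(-393 + C) = (-380 - 256)*(-393 - 16300/27) = -636*(-26911/27) = 5705132/9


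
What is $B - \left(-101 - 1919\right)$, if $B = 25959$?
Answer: $27979$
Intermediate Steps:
$B - \left(-101 - 1919\right) = 25959 - \left(-101 - 1919\right) = 25959 - -2020 = 25959 + 2020 = 27979$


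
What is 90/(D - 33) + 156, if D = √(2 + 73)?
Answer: 25869/169 - 75*√3/169 ≈ 152.30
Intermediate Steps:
D = 5*√3 (D = √75 = 5*√3 ≈ 8.6602)
90/(D - 33) + 156 = 90/(5*√3 - 33) + 156 = 90/(-33 + 5*√3) + 156 = 156 + 90/(-33 + 5*√3)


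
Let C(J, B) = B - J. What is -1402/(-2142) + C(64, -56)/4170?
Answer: 93155/148869 ≈ 0.62575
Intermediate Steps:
-1402/(-2142) + C(64, -56)/4170 = -1402/(-2142) + (-56 - 1*64)/4170 = -1402*(-1/2142) + (-56 - 64)*(1/4170) = 701/1071 - 120*1/4170 = 701/1071 - 4/139 = 93155/148869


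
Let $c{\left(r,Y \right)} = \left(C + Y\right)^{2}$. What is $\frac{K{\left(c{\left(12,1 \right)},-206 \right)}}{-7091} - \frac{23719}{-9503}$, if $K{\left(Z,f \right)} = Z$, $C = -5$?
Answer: $\frac{168039381}{67385773} \approx 2.4937$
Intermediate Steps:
$c{\left(r,Y \right)} = \left(-5 + Y\right)^{2}$
$\frac{K{\left(c{\left(12,1 \right)},-206 \right)}}{-7091} - \frac{23719}{-9503} = \frac{\left(-5 + 1\right)^{2}}{-7091} - \frac{23719}{-9503} = \left(-4\right)^{2} \left(- \frac{1}{7091}\right) - - \frac{23719}{9503} = 16 \left(- \frac{1}{7091}\right) + \frac{23719}{9503} = - \frac{16}{7091} + \frac{23719}{9503} = \frac{168039381}{67385773}$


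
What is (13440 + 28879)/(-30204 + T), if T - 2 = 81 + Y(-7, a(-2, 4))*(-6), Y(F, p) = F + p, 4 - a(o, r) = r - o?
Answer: -42319/30067 ≈ -1.4075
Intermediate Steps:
a(o, r) = 4 + o - r (a(o, r) = 4 - (r - o) = 4 + (o - r) = 4 + o - r)
T = 137 (T = 2 + (81 + (-7 + (4 - 2 - 1*4))*(-6)) = 2 + (81 + (-7 + (4 - 2 - 4))*(-6)) = 2 + (81 + (-7 - 2)*(-6)) = 2 + (81 - 9*(-6)) = 2 + (81 + 54) = 2 + 135 = 137)
(13440 + 28879)/(-30204 + T) = (13440 + 28879)/(-30204 + 137) = 42319/(-30067) = 42319*(-1/30067) = -42319/30067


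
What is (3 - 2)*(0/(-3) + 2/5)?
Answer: 2/5 ≈ 0.40000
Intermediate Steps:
(3 - 2)*(0/(-3) + 2/5) = 1*(0*(-1/3) + 2*(1/5)) = 1*(0 + 2/5) = 1*(2/5) = 2/5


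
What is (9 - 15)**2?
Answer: 36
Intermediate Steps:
(9 - 15)**2 = (-6)**2 = 36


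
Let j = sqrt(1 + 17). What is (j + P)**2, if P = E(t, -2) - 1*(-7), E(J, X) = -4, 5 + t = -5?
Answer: 27 + 18*sqrt(2) ≈ 52.456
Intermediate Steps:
t = -10 (t = -5 - 5 = -10)
P = 3 (P = -4 - 1*(-7) = -4 + 7 = 3)
j = 3*sqrt(2) (j = sqrt(18) = 3*sqrt(2) ≈ 4.2426)
(j + P)**2 = (3*sqrt(2) + 3)**2 = (3 + 3*sqrt(2))**2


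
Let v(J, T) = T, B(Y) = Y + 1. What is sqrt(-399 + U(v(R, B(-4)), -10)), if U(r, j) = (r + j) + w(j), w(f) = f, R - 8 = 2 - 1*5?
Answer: I*sqrt(422) ≈ 20.543*I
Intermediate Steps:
R = 5 (R = 8 + (2 - 1*5) = 8 + (2 - 5) = 8 - 3 = 5)
B(Y) = 1 + Y
U(r, j) = r + 2*j (U(r, j) = (r + j) + j = (j + r) + j = r + 2*j)
sqrt(-399 + U(v(R, B(-4)), -10)) = sqrt(-399 + ((1 - 4) + 2*(-10))) = sqrt(-399 + (-3 - 20)) = sqrt(-399 - 23) = sqrt(-422) = I*sqrt(422)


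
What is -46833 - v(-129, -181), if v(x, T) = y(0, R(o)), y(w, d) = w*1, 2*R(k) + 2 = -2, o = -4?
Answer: -46833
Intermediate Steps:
R(k) = -2 (R(k) = -1 + (½)*(-2) = -1 - 1 = -2)
y(w, d) = w
v(x, T) = 0
-46833 - v(-129, -181) = -46833 - 1*0 = -46833 + 0 = -46833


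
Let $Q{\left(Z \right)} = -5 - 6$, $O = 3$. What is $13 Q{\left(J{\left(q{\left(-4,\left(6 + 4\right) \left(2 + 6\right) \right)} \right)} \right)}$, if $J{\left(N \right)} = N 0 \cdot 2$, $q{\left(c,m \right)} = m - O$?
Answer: $-143$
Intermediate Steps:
$q{\left(c,m \right)} = -3 + m$ ($q{\left(c,m \right)} = m - 3 = -3 + m$)
$J{\left(N \right)} = 0$ ($J{\left(N \right)} = 0 \cdot 2 = 0$)
$Q{\left(Z \right)} = -11$ ($Q{\left(Z \right)} = -5 - 6 = -11$)
$13 Q{\left(J{\left(q{\left(-4,\left(6 + 4\right) \left(2 + 6\right) \right)} \right)} \right)} = 13 \left(-11\right) = -143$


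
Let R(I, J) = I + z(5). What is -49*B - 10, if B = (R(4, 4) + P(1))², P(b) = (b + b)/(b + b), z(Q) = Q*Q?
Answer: -44110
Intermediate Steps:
z(Q) = Q²
R(I, J) = 25 + I (R(I, J) = I + 5² = I + 25 = 25 + I)
P(b) = 1 (P(b) = (2*b)/((2*b)) = (2*b)*(1/(2*b)) = 1)
B = 900 (B = ((25 + 4) + 1)² = (29 + 1)² = 30² = 900)
-49*B - 10 = -49*900 - 10 = -44100 - 10 = -44110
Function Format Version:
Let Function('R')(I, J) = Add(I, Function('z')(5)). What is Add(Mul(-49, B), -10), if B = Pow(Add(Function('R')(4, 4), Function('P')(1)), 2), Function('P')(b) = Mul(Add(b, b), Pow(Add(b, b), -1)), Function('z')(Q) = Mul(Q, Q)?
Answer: -44110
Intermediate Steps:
Function('z')(Q) = Pow(Q, 2)
Function('R')(I, J) = Add(25, I) (Function('R')(I, J) = Add(I, Pow(5, 2)) = Add(I, 25) = Add(25, I))
Function('P')(b) = 1 (Function('P')(b) = Mul(Mul(2, b), Pow(Mul(2, b), -1)) = Mul(Mul(2, b), Mul(Rational(1, 2), Pow(b, -1))) = 1)
B = 900 (B = Pow(Add(Add(25, 4), 1), 2) = Pow(Add(29, 1), 2) = Pow(30, 2) = 900)
Add(Mul(-49, B), -10) = Add(Mul(-49, 900), -10) = Add(-44100, -10) = -44110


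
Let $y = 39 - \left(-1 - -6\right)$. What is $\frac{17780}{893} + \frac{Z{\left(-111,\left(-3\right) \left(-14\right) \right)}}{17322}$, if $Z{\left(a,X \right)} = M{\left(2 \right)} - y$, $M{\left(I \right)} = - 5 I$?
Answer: $\frac{153972934}{7734273} \approx 19.908$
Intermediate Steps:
$y = 34$ ($y = 39 - \left(-1 + 6\right) = 39 - 5 = 34$)
$Z{\left(a,X \right)} = -44$ ($Z{\left(a,X \right)} = \left(-5\right) 2 - 34 = -10 - 34 = -44$)
$\frac{17780}{893} + \frac{Z{\left(-111,\left(-3\right) \left(-14\right) \right)}}{17322} = \frac{17780}{893} - \frac{44}{17322} = 17780 \cdot \frac{1}{893} - \frac{22}{8661} = \frac{17780}{893} - \frac{22}{8661} = \frac{153972934}{7734273}$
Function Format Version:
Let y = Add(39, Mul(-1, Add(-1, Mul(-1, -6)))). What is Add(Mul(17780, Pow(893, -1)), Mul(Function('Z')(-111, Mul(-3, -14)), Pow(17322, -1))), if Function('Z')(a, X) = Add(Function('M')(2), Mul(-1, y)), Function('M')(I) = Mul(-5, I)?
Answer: Rational(153972934, 7734273) ≈ 19.908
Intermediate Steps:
y = 34 (y = Add(39, Mul(-1, Add(-1, 6))) = Add(39, Mul(-1, 5)) = Add(39, -5) = 34)
Function('Z')(a, X) = -44 (Function('Z')(a, X) = Add(Mul(-5, 2), Mul(-1, 34)) = Add(-10, -34) = -44)
Add(Mul(17780, Pow(893, -1)), Mul(Function('Z')(-111, Mul(-3, -14)), Pow(17322, -1))) = Add(Mul(17780, Pow(893, -1)), Mul(-44, Pow(17322, -1))) = Add(Mul(17780, Rational(1, 893)), Mul(-44, Rational(1, 17322))) = Add(Rational(17780, 893), Rational(-22, 8661)) = Rational(153972934, 7734273)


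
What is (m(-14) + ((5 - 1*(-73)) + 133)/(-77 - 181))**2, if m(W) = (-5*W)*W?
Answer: 64034808601/66564 ≈ 9.6200e+5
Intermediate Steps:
m(W) = -5*W**2
(m(-14) + ((5 - 1*(-73)) + 133)/(-77 - 181))**2 = (-5*(-14)**2 + ((5 - 1*(-73)) + 133)/(-77 - 181))**2 = (-5*196 + ((5 + 73) + 133)/(-258))**2 = (-980 + (78 + 133)*(-1/258))**2 = (-980 + 211*(-1/258))**2 = (-980 - 211/258)**2 = (-253051/258)**2 = 64034808601/66564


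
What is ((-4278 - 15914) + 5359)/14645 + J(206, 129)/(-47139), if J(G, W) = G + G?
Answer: -705246527/690350655 ≈ -1.0216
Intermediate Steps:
J(G, W) = 2*G
((-4278 - 15914) + 5359)/14645 + J(206, 129)/(-47139) = ((-4278 - 15914) + 5359)/14645 + (2*206)/(-47139) = (-20192 + 5359)*(1/14645) + 412*(-1/47139) = -14833*1/14645 - 412/47139 = -14833/14645 - 412/47139 = -705246527/690350655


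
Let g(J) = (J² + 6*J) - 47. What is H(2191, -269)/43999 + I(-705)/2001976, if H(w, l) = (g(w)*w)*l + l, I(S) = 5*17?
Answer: -5679651891557227949/88084942024 ≈ -6.4479e+7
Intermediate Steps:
I(S) = 85
g(J) = -47 + J² + 6*J
H(w, l) = l + l*w*(-47 + w² + 6*w) (H(w, l) = ((-47 + w² + 6*w)*w)*l + l = (w*(-47 + w² + 6*w))*l + l = l*w*(-47 + w² + 6*w) + l = l + l*w*(-47 + w² + 6*w))
H(2191, -269)/43999 + I(-705)/2001976 = -269*(1 + 2191*(-47 + 2191² + 6*2191))/43999 + 85/2001976 = -269*(1 + 2191*(-47 + 4800481 + 13146))*(1/43999) + 85*(1/2001976) = -269*(1 + 2191*4813580)*(1/43999) + 85/2001976 = -269*(1 + 10546553780)*(1/43999) + 85/2001976 = -269*10546553781*(1/43999) + 85/2001976 = -2837022967089*1/43999 + 85/2001976 = -2837022967089/43999 + 85/2001976 = -5679651891557227949/88084942024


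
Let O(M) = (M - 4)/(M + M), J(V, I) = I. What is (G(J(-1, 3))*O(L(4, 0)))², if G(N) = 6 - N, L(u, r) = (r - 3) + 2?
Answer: 225/4 ≈ 56.250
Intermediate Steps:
L(u, r) = -1 + r (L(u, r) = (-3 + r) + 2 = -1 + r)
O(M) = (-4 + M)/(2*M) (O(M) = (-4 + M)/((2*M)) = (-4 + M)*(1/(2*M)) = (-4 + M)/(2*M))
(G(J(-1, 3))*O(L(4, 0)))² = ((6 - 1*3)*((-4 + (-1 + 0))/(2*(-1 + 0))))² = ((6 - 3)*((½)*(-4 - 1)/(-1)))² = (3*((½)*(-1)*(-5)))² = (3*(5/2))² = (15/2)² = 225/4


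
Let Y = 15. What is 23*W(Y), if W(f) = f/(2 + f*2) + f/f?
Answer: 1081/32 ≈ 33.781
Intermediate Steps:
W(f) = 1 + f/(2 + 2*f) (W(f) = f/(2 + 2*f) + 1 = 1 + f/(2 + 2*f))
23*W(Y) = 23*((2 + 3*15)/(2*(1 + 15))) = 23*((½)*(2 + 45)/16) = 23*((½)*(1/16)*47) = 23*(47/32) = 1081/32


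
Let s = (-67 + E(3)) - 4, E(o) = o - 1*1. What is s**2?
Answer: 4761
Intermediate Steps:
E(o) = -1 + o (E(o) = o - 1 = -1 + o)
s = -69 (s = (-67 + (-1 + 3)) - 4 = (-67 + 2) - 4 = -65 - 4 = -69)
s**2 = (-69)**2 = 4761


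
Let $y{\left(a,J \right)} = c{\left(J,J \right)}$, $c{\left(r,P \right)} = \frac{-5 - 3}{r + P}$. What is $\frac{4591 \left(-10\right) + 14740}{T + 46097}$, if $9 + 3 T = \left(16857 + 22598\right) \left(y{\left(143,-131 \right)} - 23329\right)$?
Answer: $\frac{12249810}{120560113283} \approx 0.00010161$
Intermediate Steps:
$c{\left(r,P \right)} = - \frac{8}{P + r}$
$y{\left(a,J \right)} = - \frac{4}{J}$ ($y{\left(a,J \right)} = - \frac{8}{J + J} = - \frac{8}{2 J} = - 8 \frac{1}{2 J} = - \frac{4}{J}$)
$T = - \frac{120578229404}{393}$ ($T = -3 + \frac{\left(16857 + 22598\right) \left(- \frac{4}{-131} - 23329\right)}{3} = -3 + \frac{39455 \left(\left(-4\right) \left(- \frac{1}{131}\right) - 23329\right)}{3} = -3 + \frac{39455 \left(\frac{4}{131} - 23329\right)}{3} = -3 + \frac{39455 \left(- \frac{3056095}{131}\right)}{3} = -3 + \frac{1}{3} \left(- \frac{120578228225}{131}\right) = -3 - \frac{120578228225}{393} = - \frac{120578229404}{393} \approx -3.0681 \cdot 10^{8}$)
$\frac{4591 \left(-10\right) + 14740}{T + 46097} = \frac{4591 \left(-10\right) + 14740}{- \frac{120578229404}{393} + 46097} = \frac{-45910 + 14740}{- \frac{120560113283}{393}} = \left(-31170\right) \left(- \frac{393}{120560113283}\right) = \frac{12249810}{120560113283}$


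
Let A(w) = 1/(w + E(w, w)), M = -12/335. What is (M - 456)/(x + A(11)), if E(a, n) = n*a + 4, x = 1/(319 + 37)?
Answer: -616384096/13735 ≈ -44877.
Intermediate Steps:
M = -12/335 (M = -12*1/335 = -12/335 ≈ -0.035821)
x = 1/356 ≈ 0.0028090
E(a, n) = 4 + a*n (E(a, n) = a*n + 4 = 4 + a*n)
A(w) = 1/(4 + w + w²) (A(w) = 1/(w + (4 + w*w)) = 1/(w + (4 + w²)) = 1/(4 + w + w²))
(M - 456)/(x + A(11)) = (-12/335 - 456)/(1/356 + 1/(4 + 11 + 11²)) = -152772/(335*(1/356 + 1/(4 + 11 + 121))) = -152772/(335*(1/356 + 1/136)) = -152772/(335*123/12104) = -152772/335*12104/123 = -616384096/13735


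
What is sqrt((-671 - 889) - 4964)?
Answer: 2*I*sqrt(1631) ≈ 80.771*I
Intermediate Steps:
sqrt((-671 - 889) - 4964) = sqrt(-1560 - 4964) = sqrt(-6524) = 2*I*sqrt(1631)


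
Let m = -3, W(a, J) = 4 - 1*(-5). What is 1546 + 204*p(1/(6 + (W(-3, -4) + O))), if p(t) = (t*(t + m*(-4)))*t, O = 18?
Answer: 18546530/11979 ≈ 1548.3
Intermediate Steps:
W(a, J) = 9 (W(a, J) = 4 + 5 = 9)
p(t) = t²*(12 + t) (p(t) = (t*(t - 3*(-4)))*t = (t*(t + 12))*t = (t*(12 + t))*t = t²*(12 + t))
1546 + 204*p(1/(6 + (W(-3, -4) + O))) = 1546 + 204*((1/(6 + (9 + 18)))²*(12 + 1/(6 + (9 + 18)))) = 1546 + 204*((1/(6 + 27))²*(12 + 1/(6 + 27))) = 1546 + 204*((1/33)²*(12 + 1/33)) = 1546 + 204*((1/1089)*(397/33)) = 1546 + 204*(397/35937) = 1546 + 26996/11979 = 18546530/11979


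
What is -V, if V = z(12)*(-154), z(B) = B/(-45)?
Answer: -616/15 ≈ -41.067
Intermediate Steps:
z(B) = -B/45 (z(B) = B*(-1/45) = -B/45)
V = 616/15 (V = -1/45*12*(-154) = -4/15*(-154) = 616/15 ≈ 41.067)
-V = -1*616/15 = -616/15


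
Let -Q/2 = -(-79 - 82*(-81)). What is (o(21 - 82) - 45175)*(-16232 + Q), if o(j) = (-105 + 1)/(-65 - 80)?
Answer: 20345141726/145 ≈ 1.4031e+8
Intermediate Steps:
o(j) = 104/145 (o(j) = -104/(-145) = -104*(-1/145) = 104/145)
Q = 13126 (Q = -(-2)*(-79 - 82*(-81)) = -(-2)*(-79 + 6642) = -(-2)*6563 = -2*(-6563) = 13126)
(o(21 - 82) - 45175)*(-16232 + Q) = (104/145 - 45175)*(-16232 + 13126) = -6550271/145*(-3106) = 20345141726/145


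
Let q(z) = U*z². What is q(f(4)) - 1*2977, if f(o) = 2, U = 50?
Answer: -2777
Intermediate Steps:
q(z) = 50*z²
q(f(4)) - 1*2977 = 50*2² - 1*2977 = 50*4 - 2977 = 200 - 2977 = -2777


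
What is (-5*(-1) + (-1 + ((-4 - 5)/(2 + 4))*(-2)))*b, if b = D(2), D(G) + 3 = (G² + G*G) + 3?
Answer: 56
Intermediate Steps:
D(G) = 2*G² (D(G) = -3 + ((G² + G*G) + 3) = -3 + ((G² + G²) + 3) = -3 + (2*G² + 3) = -3 + (3 + 2*G²) = 2*G²)
b = 8 (b = 2*2² = 2*4 = 8)
(-5*(-1) + (-1 + ((-4 - 5)/(2 + 4))*(-2)))*b = (-5*(-1) + (-1 + ((-4 - 5)/(2 + 4))*(-2)))*8 = (5 + (-1 - 9/6*(-2)))*8 = (5 + (-1 - 9*⅙*(-2)))*8 = (5 + (-1 - 3/2*(-2)))*8 = (5 + (-1 + 3))*8 = (5 + 2)*8 = 7*8 = 56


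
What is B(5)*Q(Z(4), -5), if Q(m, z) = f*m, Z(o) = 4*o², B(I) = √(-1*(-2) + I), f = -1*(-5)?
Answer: 320*√7 ≈ 846.64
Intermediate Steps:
f = 5
B(I) = √(2 + I)
Q(m, z) = 5*m
B(5)*Q(Z(4), -5) = √(2 + 5)*(5*(4*4²)) = √7*(5*(4*16)) = √7*(5*64) = √7*320 = 320*√7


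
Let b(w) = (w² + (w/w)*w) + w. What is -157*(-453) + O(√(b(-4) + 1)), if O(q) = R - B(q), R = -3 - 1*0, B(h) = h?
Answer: 71115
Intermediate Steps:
b(w) = w² + 2*w (b(w) = (w² + 1*w) + w = (w² + w) + w = (w + w²) + w = w² + 2*w)
R = -3 (R = -3 + 0 = -3)
O(q) = -3 - q
-157*(-453) + O(√(b(-4) + 1)) = -157*(-453) + (-3 - √(-4*(2 - 4) + 1)) = 71121 + (-3 - √(-4*(-2) + 1)) = 71121 + (-3 - √(8 + 1)) = 71121 + (-3 - √9) = 71121 + (-3 - 1*3) = 71121 + (-3 - 3) = 71121 - 6 = 71115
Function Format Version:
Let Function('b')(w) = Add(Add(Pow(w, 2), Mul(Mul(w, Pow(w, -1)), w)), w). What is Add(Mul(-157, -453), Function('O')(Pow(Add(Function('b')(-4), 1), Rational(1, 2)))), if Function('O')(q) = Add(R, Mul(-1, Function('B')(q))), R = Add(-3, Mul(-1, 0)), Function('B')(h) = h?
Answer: 71115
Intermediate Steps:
Function('b')(w) = Add(Pow(w, 2), Mul(2, w)) (Function('b')(w) = Add(Add(Pow(w, 2), Mul(1, w)), w) = Add(Add(Pow(w, 2), w), w) = Add(Add(w, Pow(w, 2)), w) = Add(Pow(w, 2), Mul(2, w)))
R = -3 (R = Add(-3, 0) = -3)
Function('O')(q) = Add(-3, Mul(-1, q))
Add(Mul(-157, -453), Function('O')(Pow(Add(Function('b')(-4), 1), Rational(1, 2)))) = Add(Mul(-157, -453), Add(-3, Mul(-1, Pow(Add(Mul(-4, Add(2, -4)), 1), Rational(1, 2))))) = Add(71121, Add(-3, Mul(-1, Pow(Add(Mul(-4, -2), 1), Rational(1, 2))))) = Add(71121, Add(-3, Mul(-1, Pow(Add(8, 1), Rational(1, 2))))) = Add(71121, Add(-3, Mul(-1, Pow(9, Rational(1, 2))))) = Add(71121, Add(-3, Mul(-1, 3))) = Add(71121, Add(-3, -3)) = Add(71121, -6) = 71115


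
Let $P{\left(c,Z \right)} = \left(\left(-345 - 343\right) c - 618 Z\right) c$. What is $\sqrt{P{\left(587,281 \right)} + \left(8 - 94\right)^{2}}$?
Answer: $i \sqrt{338993322} \approx 18412.0 i$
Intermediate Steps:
$P{\left(c,Z \right)} = c \left(- 688 c - 618 Z\right)$ ($P{\left(c,Z \right)} = \left(- 688 c - 618 Z\right) c = c \left(- 688 c - 618 Z\right)$)
$\sqrt{P{\left(587,281 \right)} + \left(8 - 94\right)^{2}} = \sqrt{\left(-2\right) 587 \left(309 \cdot 281 + 344 \cdot 587\right) + \left(8 - 94\right)^{2}} = \sqrt{\left(-2\right) 587 \left(86829 + 201928\right) + \left(-86\right)^{2}} = \sqrt{\left(-2\right) 587 \cdot 288757 + 7396} = \sqrt{-339000718 + 7396} = \sqrt{-338993322} = i \sqrt{338993322}$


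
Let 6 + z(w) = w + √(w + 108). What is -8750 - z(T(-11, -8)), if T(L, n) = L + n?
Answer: -8725 - √89 ≈ -8734.4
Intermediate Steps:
z(w) = -6 + w + √(108 + w) (z(w) = -6 + (w + √(w + 108)) = -6 + (w + √(108 + w)) = -6 + w + √(108 + w))
-8750 - z(T(-11, -8)) = -8750 - (-6 + (-11 - 8) + √(108 + (-11 - 8))) = -8750 - (-6 - 19 + √(108 - 19)) = -8750 - (-6 - 19 + √89) = -8750 - (-25 + √89) = -8750 + (25 - √89) = -8725 - √89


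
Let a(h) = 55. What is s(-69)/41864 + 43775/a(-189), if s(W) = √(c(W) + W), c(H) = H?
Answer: 8755/11 + I*√138/41864 ≈ 795.91 + 0.00028061*I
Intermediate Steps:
s(W) = √2*√W (s(W) = √(W + W) = √(2*W) = √2*√W)
s(-69)/41864 + 43775/a(-189) = (√2*√(-69))/41864 + 43775/55 = (√2*(I*√69))*(1/41864) + 43775*(1/55) = (I*√138)*(1/41864) + 8755/11 = I*√138/41864 + 8755/11 = 8755/11 + I*√138/41864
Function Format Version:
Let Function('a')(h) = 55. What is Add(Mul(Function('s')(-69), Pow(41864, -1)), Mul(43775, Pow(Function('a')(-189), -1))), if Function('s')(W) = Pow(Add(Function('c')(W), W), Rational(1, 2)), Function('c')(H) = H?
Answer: Add(Rational(8755, 11), Mul(Rational(1, 41864), I, Pow(138, Rational(1, 2)))) ≈ Add(795.91, Mul(0.00028061, I))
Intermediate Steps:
Function('s')(W) = Mul(Pow(2, Rational(1, 2)), Pow(W, Rational(1, 2))) (Function('s')(W) = Pow(Add(W, W), Rational(1, 2)) = Pow(Mul(2, W), Rational(1, 2)) = Mul(Pow(2, Rational(1, 2)), Pow(W, Rational(1, 2))))
Add(Mul(Function('s')(-69), Pow(41864, -1)), Mul(43775, Pow(Function('a')(-189), -1))) = Add(Mul(Mul(Pow(2, Rational(1, 2)), Pow(-69, Rational(1, 2))), Pow(41864, -1)), Mul(43775, Pow(55, -1))) = Add(Mul(Mul(Pow(2, Rational(1, 2)), Mul(I, Pow(69, Rational(1, 2)))), Rational(1, 41864)), Mul(43775, Rational(1, 55))) = Add(Mul(Mul(I, Pow(138, Rational(1, 2))), Rational(1, 41864)), Rational(8755, 11)) = Add(Mul(Rational(1, 41864), I, Pow(138, Rational(1, 2))), Rational(8755, 11)) = Add(Rational(8755, 11), Mul(Rational(1, 41864), I, Pow(138, Rational(1, 2))))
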